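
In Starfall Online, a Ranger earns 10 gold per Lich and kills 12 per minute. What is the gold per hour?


Gold per minute = 10 * 12 = 120
Gold per hour = 120 * 60 = 7200

7200 gold/hour


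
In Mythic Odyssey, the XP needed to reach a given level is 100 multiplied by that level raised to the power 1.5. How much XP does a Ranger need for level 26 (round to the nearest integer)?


XP = 100 * level^1.5
Substitute level = 26:
XP = 100 * 26^1.5
= 100 * 132.5745
= 13257

13257 XP


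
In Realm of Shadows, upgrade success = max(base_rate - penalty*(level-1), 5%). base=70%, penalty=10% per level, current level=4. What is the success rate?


raw_rate = 70 - 10 * (4 - 1)
= 70 - 10 * 3
= 70 - 30
= 40
Apply floor: max(40, 5) = 40%

40%


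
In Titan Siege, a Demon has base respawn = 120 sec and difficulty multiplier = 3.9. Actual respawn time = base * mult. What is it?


Respawn time = base * multiplier
= 120 * 3.9
= 468.0 seconds

468.0 seconds


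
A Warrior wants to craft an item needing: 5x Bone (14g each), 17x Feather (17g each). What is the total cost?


Cost breakdown:
  Bone: 5 * 14 = 70
  Feather: 17 * 17 = 289
Total = 70 + 289 = 359

359 gold


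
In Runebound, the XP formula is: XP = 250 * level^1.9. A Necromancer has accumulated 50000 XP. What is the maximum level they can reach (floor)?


XP = 250 * level^1.9, so level = (XP / 250)^(1/1.9)
= (50000 / 250)^(1/1.9)
= 200.0^0.5263
= 16.258
Floor: level = 16

level 16


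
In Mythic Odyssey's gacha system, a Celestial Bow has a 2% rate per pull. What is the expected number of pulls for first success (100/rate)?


Expected pulls for a geometric distribution = 1/p = 100 / rate%
= 100 / 2
= 50.0

50.0 pulls


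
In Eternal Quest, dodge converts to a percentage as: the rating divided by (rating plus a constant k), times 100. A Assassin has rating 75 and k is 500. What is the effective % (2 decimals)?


effective% = rating / (rating + k) * 100
= 75 / (75 + 500) * 100
= 75 / 575 * 100
= 0.130435 * 100
= 13.04%

13.04%


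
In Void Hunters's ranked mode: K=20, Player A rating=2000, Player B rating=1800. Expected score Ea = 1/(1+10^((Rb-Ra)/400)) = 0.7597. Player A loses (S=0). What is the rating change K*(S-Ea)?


Elo update: delta = K * (S - Ea), where S = 0 (loses)
S - Ea = 0 - 0.7597 = -0.7597
Rating change = 20 * -0.7597
= -15.19

-15.19 rating points


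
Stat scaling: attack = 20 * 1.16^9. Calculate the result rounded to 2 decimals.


value = base * growth^level
= 20 * 1.16^9
= 20 * 3.802961
= 76.06

76.06 attack


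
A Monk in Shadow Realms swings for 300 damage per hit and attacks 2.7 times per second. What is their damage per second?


DPS = damage * attack_speed
= 300 * 2.7
= 810.0

810.0 DPS


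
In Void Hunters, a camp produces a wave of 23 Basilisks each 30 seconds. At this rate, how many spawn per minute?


Spawns per minute = count * (60 / interval)
= 23 * (60 / 30)
= 23 * 2.0
= 46.0

46.0 per minute


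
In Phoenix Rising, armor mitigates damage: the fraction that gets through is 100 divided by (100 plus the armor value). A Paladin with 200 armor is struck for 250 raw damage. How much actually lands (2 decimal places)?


actual = 250 * 100 / (100 + 200)
= 250 * 100 / 300
= 25000 / 300
= 83.33

83.33 damage


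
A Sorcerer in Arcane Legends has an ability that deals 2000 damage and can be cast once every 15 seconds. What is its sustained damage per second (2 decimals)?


DPS = damage / cooldown
= 2000 / 15
= 133.33

133.33 DPS


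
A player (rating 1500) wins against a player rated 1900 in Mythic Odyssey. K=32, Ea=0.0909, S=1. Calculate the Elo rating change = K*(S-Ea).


Elo update: delta = K * (S - Ea), where S = 1 (wins)
S - Ea = 1 - 0.0909 = 0.9091
Rating change = 32 * 0.9091
= 29.09

29.09 rating points


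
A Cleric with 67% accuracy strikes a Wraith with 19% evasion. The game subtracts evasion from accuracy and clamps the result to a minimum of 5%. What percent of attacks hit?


accuracy - evasion = 67 - 19 = 48
Apply floor: max(48, 5) = 48
Hit chance = 48%

48%


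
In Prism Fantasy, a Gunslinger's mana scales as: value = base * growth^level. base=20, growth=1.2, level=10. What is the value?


value = base * growth^level
= 20 * 1.2^10
= 20 * 6.191736
= 123.83

123.83 mana


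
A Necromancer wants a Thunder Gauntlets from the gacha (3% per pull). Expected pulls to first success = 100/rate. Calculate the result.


Expected pulls for a geometric distribution = 1/p = 100 / rate%
= 100 / 3
= 33.33

33.33 pulls


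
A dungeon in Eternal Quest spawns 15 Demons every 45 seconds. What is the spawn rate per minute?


Spawns per minute = count * (60 / interval)
= 15 * (60 / 45)
= 15 * 1.3333
= 20.0

20.0 per minute


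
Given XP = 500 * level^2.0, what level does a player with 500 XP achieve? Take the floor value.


XP = 500 * level^2.0, so level = (XP / 500)^(1/2.0)
= (500 / 500)^(1/2.0)
= 1.0^0.5
= 1.0
Floor: level = 1

level 1


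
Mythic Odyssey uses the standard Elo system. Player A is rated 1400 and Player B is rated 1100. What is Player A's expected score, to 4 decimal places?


Elo expected score: Ea = 1/(1 + 10^((Rb-Ra)/400))
Rb - Ra = 1100 - 1400 = -300
(Rb-Ra)/400 = -300/400 = -0.75
10^-0.75 = 0.177828
Ea = 1/(1 + 0.177828) = 1/1.177828 = 0.8490

0.8490


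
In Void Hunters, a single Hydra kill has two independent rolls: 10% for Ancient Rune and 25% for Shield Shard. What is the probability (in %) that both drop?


For independent events, P(both) = P(A) * P(B)
= 10% * 25%
= 250 / 100 %
= 2.5%

2.5%


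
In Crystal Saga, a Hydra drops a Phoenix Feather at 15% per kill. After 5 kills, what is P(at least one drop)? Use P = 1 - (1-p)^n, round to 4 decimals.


P(at least one) = 1 - P(none) = 1 - (1-p)^n
p = 15/100 = 0.15
1 - p = 0.85
(1 - p)^5 = 0.85^5 = 0.443705
P(at least one) = 1 - 0.443705 = 0.5563

0.5563


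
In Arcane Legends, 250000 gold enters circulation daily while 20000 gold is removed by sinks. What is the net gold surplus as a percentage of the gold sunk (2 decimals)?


Net gold = 250000 - 20000 = 230000
Inflation rate = net / sunk * 100 = 230000 / 20000 * 100
= 11.5 * 100
= 1150.00%

1150.00%


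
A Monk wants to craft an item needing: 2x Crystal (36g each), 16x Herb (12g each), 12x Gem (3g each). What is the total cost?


Cost breakdown:
  Crystal: 2 * 36 = 72
  Herb: 16 * 12 = 192
  Gem: 12 * 3 = 36
Total = 72 + 192 + 36 = 300

300 gold


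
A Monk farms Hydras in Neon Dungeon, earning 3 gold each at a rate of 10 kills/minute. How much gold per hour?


Gold per minute = 3 * 10 = 30
Gold per hour = 30 * 60 = 1800

1800 gold/hour


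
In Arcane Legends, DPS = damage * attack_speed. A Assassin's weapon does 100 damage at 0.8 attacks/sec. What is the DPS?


DPS = damage * attack_speed
= 100 * 0.8
= 80.0

80.0 DPS


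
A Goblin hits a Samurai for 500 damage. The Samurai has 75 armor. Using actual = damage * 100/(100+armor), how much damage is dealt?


actual = 500 * 100 / (100 + 75)
= 500 * 100 / 175
= 50000 / 175
= 285.71

285.71 damage


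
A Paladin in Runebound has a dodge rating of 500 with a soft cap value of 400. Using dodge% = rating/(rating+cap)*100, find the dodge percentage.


dodge% = 500 / (500 + 400) * 100
= 500 / 900 * 100
= 0.555556 * 100
= 55.56%

55.56%


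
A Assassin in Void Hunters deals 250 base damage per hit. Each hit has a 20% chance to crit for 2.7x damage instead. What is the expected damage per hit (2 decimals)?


E[dmg] = base * (1 + crit_chance * (crit_mult - 1))
cc as decimal = 20/100 = 0.2
cm - 1 = 2.7 - 1 = 1.7
Bonus factor = 0.2 * 1.7 = 0.34
Total multiplier = 1 + 0.34 = 1.34
Expected damage = 250 * 1.34 = 335.00

335.00 damage


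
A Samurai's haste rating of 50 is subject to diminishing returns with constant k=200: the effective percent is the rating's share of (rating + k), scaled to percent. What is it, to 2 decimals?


effective% = rating / (rating + k) * 100
= 50 / (50 + 200) * 100
= 50 / 250 * 100
= 0.2 * 100
= 20.00%

20.00%


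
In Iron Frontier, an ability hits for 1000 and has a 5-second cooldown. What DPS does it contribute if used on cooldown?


DPS = damage / cooldown
= 1000 / 5
= 200.00

200.00 DPS


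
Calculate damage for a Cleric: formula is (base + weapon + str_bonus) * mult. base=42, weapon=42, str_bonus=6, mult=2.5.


Sum base + weapon + str = 42 + 42 + 6 = 90
Multiply by 2.5:
90 * 2.5 = 225.0

225.0 damage


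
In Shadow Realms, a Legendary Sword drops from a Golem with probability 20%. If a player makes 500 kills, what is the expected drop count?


Expected drops = kills * (drop_rate / 100)
= 500 * (20 / 100)
= 500 * 0.2
= 100.0

100.0 drops


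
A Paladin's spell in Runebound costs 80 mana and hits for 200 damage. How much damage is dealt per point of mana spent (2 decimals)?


Efficiency = damage / mana
= 200 / 80
= 2.50

2.50 dmg/mana


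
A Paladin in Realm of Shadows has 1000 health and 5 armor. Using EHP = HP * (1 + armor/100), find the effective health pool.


EHP = 1000 * (1 + 5/100)
= 1000 * (1 + 0.05)
= 1000 * 1.05
= 1050.0

1050.0 EHP


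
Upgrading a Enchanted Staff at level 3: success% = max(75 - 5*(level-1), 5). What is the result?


raw_rate = 75 - 5 * (3 - 1)
= 75 - 5 * 2
= 75 - 10
= 65
Apply floor: max(65, 5) = 65%

65%


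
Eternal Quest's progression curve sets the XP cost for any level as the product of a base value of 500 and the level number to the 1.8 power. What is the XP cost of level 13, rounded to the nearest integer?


XP = 500 * level^1.8
Substitute level = 13:
XP = 500 * 13^1.8
= 500 * 101.1808
= 50590

50590 XP


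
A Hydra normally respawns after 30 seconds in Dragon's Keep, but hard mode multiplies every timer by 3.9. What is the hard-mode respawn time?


Respawn time = base * multiplier
= 30 * 3.9
= 117.0 seconds

117.0 seconds


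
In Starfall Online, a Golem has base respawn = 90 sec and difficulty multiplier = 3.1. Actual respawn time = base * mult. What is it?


Respawn time = base * multiplier
= 90 * 3.1
= 279.0 seconds

279.0 seconds


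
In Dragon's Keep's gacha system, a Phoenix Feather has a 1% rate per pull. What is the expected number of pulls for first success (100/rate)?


Expected pulls for a geometric distribution = 1/p = 100 / rate%
= 100 / 1
= 100.0

100.0 pulls


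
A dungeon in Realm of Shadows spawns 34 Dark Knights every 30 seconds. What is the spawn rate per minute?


Spawns per minute = count * (60 / interval)
= 34 * (60 / 30)
= 34 * 2.0
= 68.0

68.0 per minute


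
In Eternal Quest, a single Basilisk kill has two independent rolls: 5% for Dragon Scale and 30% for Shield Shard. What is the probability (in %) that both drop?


For independent events, P(both) = P(A) * P(B)
= 5% * 30%
= 150 / 100 %
= 1.5%

1.5%


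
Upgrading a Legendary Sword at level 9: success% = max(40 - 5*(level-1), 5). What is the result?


raw_rate = 40 - 5 * (9 - 1)
= 40 - 5 * 8
= 40 - 40
= 0
Apply floor: max(0, 5) = 5%

5%


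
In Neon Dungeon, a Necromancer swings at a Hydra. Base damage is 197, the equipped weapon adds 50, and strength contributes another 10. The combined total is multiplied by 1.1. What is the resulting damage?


Sum base + weapon + str = 197 + 50 + 10 = 257
Multiply by 1.1:
257 * 1.1 = 282.7

282.7 damage


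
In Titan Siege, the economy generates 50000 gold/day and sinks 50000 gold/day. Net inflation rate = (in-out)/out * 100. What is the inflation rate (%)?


Net gold = 50000 - 50000 = 0
Inflation rate = net / sunk * 100 = 0 / 50000 * 100
= 0.0 * 100
= 0.00%

0.00%


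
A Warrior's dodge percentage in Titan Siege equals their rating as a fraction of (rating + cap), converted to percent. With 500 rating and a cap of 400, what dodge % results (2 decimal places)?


dodge% = 500 / (500 + 400) * 100
= 500 / 900 * 100
= 0.555556 * 100
= 55.56%

55.56%


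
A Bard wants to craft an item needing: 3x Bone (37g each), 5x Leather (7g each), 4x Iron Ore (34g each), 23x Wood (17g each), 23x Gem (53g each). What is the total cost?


Cost breakdown:
  Bone: 3 * 37 = 111
  Leather: 5 * 7 = 35
  Iron Ore: 4 * 34 = 136
  Wood: 23 * 17 = 391
  Gem: 23 * 53 = 1219
Total = 111 + 35 + 136 + 391 + 1219 = 1892

1892 gold


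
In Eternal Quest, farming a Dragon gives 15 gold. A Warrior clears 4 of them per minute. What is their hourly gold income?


Gold per minute = 15 * 4 = 60
Gold per hour = 60 * 60 = 3600

3600 gold/hour


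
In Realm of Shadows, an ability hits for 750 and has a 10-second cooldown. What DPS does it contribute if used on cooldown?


DPS = damage / cooldown
= 750 / 10
= 75.00

75.00 DPS


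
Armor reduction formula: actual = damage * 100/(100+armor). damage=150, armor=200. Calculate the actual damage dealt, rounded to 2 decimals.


actual = 150 * 100 / (100 + 200)
= 150 * 100 / 300
= 15000 / 300
= 50.00

50.00 damage


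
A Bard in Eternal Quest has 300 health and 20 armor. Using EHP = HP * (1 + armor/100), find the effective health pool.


EHP = 300 * (1 + 20/100)
= 300 * (1 + 0.2)
= 300 * 1.2
= 360.0

360.0 EHP


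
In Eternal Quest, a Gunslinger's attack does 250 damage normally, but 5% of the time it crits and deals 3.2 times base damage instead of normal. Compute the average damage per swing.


E[dmg] = base * (1 + crit_chance * (crit_mult - 1))
cc as decimal = 5/100 = 0.05
cm - 1 = 3.2 - 1 = 2.2
Bonus factor = 0.05 * 2.2 = 0.11
Total multiplier = 1 + 0.11 = 1.11
Expected damage = 250 * 1.11 = 277.50

277.50 damage


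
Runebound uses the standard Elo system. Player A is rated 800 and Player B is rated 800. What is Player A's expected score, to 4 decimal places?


Elo expected score: Ea = 1/(1 + 10^((Rb-Ra)/400))
Rb - Ra = 800 - 800 = 0
(Rb-Ra)/400 = 0/400 = 0.0
10^0.0 = 1.0
Ea = 1/(1 + 1.0) = 1/2.0 = 0.5000

0.5000


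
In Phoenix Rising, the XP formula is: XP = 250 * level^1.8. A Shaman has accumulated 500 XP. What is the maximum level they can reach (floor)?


XP = 250 * level^1.8, so level = (XP / 250)^(1/1.8)
= (500 / 250)^(1/1.8)
= 2.0^0.5556
= 1.4697
Floor: level = 1

level 1


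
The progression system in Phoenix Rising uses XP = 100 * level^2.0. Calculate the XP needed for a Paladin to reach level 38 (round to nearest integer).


XP = 100 * level^2.0
Substitute level = 38:
XP = 100 * 38^2.0
= 100 * 1444.0
= 144400

144400 XP


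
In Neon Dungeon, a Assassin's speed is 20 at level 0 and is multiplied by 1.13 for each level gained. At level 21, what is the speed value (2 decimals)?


value = base * growth^level
= 20 * 1.13^21
= 20 * 13.021089
= 260.42

260.42 speed


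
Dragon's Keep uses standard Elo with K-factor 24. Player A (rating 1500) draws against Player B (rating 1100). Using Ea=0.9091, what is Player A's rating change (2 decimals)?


Elo update: delta = K * (S - Ea), where S = 0.5 (draws)
S - Ea = 0.5 - 0.9091 = -0.4091
Rating change = 24 * -0.4091
= -9.82

-9.82 rating points


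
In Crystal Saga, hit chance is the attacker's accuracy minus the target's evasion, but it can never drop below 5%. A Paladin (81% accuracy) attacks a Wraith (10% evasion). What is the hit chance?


accuracy - evasion = 81 - 10 = 71
Apply floor: max(71, 5) = 71
Hit chance = 71%

71%


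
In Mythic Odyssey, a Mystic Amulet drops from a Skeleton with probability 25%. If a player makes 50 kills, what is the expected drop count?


Expected drops = kills * (drop_rate / 100)
= 50 * (25 / 100)
= 50 * 0.25
= 12.5

12.5 drops


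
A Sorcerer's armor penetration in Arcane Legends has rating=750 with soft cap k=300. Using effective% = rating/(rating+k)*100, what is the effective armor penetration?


effective% = rating / (rating + k) * 100
= 750 / (750 + 300) * 100
= 750 / 1050 * 100
= 0.714286 * 100
= 71.43%

71.43%


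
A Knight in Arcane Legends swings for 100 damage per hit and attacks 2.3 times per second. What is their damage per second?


DPS = damage * attack_speed
= 100 * 2.3
= 230.0

230.0 DPS


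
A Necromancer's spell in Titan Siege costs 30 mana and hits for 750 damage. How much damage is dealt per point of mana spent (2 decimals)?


Efficiency = damage / mana
= 750 / 30
= 25.00

25.00 dmg/mana


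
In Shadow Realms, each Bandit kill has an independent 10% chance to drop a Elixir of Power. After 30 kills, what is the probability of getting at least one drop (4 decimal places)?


P(at least one) = 1 - P(none) = 1 - (1-p)^n
p = 10/100 = 0.1
1 - p = 0.9
(1 - p)^30 = 0.9^30 = 0.042391
P(at least one) = 1 - 0.042391 = 0.9576

0.9576


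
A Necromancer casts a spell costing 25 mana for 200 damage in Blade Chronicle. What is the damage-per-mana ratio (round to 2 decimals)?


Efficiency = damage / mana
= 200 / 25
= 8.00

8.00 dmg/mana


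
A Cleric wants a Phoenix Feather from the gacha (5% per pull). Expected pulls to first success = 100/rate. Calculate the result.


Expected pulls for a geometric distribution = 1/p = 100 / rate%
= 100 / 5
= 20.0

20.0 pulls


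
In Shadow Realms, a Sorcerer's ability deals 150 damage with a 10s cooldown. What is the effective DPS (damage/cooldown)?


DPS = damage / cooldown
= 150 / 10
= 15.00

15.00 DPS


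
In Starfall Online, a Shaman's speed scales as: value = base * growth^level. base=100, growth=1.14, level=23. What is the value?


value = base * growth^level
= 100 * 1.14^23
= 100 * 20.361585
= 2036.16

2036.16 speed


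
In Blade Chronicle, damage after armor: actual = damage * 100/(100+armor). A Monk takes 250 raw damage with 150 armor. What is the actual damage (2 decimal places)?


actual = 250 * 100 / (100 + 150)
= 250 * 100 / 250
= 25000 / 250
= 100.00

100.00 damage


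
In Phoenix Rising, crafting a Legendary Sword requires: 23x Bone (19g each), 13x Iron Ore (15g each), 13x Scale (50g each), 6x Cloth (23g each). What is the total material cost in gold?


Cost breakdown:
  Bone: 23 * 19 = 437
  Iron Ore: 13 * 15 = 195
  Scale: 13 * 50 = 650
  Cloth: 6 * 23 = 138
Total = 437 + 195 + 650 + 138 = 1420

1420 gold


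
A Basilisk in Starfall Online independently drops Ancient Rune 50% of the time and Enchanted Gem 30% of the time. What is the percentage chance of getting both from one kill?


For independent events, P(both) = P(A) * P(B)
= 50% * 30%
= 1500 / 100 %
= 15.0%

15.0%


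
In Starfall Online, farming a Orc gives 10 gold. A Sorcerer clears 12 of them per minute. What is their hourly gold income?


Gold per minute = 10 * 12 = 120
Gold per hour = 120 * 60 = 7200

7200 gold/hour


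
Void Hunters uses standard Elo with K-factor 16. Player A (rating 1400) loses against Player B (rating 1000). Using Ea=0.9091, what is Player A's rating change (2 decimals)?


Elo update: delta = K * (S - Ea), where S = 0 (loses)
S - Ea = 0 - 0.9091 = -0.9091
Rating change = 16 * -0.9091
= -14.55

-14.55 rating points


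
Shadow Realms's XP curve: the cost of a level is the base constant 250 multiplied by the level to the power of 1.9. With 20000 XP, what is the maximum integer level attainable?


XP = 250 * level^1.9, so level = (XP / 250)^(1/1.9)
= (20000 / 250)^(1/1.9)
= 80.0^0.5263
= 10.0375
Floor: level = 10

level 10


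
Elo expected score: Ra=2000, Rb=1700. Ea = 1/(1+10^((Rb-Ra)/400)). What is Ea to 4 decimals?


Elo expected score: Ea = 1/(1 + 10^((Rb-Ra)/400))
Rb - Ra = 1700 - 2000 = -300
(Rb-Ra)/400 = -300/400 = -0.75
10^-0.75 = 0.177828
Ea = 1/(1 + 0.177828) = 1/1.177828 = 0.8490

0.8490


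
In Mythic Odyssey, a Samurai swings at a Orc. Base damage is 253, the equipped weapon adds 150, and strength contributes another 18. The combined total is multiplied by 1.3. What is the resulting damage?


Sum base + weapon + str = 253 + 150 + 18 = 421
Multiply by 1.3:
421 * 1.3 = 547.3

547.3 damage


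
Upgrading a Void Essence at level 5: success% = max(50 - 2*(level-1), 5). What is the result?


raw_rate = 50 - 2 * (5 - 1)
= 50 - 2 * 4
= 50 - 8
= 42
Apply floor: max(42, 5) = 42%

42%


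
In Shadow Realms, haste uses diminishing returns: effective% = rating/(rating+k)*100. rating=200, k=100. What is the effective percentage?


effective% = rating / (rating + k) * 100
= 200 / (200 + 100) * 100
= 200 / 300 * 100
= 0.666667 * 100
= 66.67%

66.67%


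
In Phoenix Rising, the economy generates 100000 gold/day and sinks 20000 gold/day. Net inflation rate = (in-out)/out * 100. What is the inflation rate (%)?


Net gold = 100000 - 20000 = 80000
Inflation rate = net / sunk * 100 = 80000 / 20000 * 100
= 4.0 * 100
= 400.00%

400.00%


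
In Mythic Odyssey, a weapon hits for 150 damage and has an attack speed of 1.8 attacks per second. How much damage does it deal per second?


DPS = damage * attack_speed
= 150 * 1.8
= 270.0

270.0 DPS


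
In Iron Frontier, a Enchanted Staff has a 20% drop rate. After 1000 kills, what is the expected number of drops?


Expected drops = kills * (drop_rate / 100)
= 1000 * (20 / 100)
= 1000 * 0.2
= 200.0

200.0 drops


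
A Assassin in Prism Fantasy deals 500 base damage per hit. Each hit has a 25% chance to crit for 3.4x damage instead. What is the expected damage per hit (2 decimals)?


E[dmg] = base * (1 + crit_chance * (crit_mult - 1))
cc as decimal = 25/100 = 0.25
cm - 1 = 3.4 - 1 = 2.4
Bonus factor = 0.25 * 2.4 = 0.6
Total multiplier = 1 + 0.6 = 1.6
Expected damage = 500 * 1.6 = 800.00

800.00 damage


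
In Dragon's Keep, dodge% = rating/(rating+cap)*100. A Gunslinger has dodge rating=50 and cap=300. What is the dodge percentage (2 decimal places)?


dodge% = 50 / (50 + 300) * 100
= 50 / 350 * 100
= 0.142857 * 100
= 14.29%

14.29%


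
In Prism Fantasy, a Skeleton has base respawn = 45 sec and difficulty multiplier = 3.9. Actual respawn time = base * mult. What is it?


Respawn time = base * multiplier
= 45 * 3.9
= 175.5 seconds

175.5 seconds


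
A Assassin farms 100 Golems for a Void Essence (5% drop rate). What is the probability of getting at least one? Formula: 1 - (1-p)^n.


P(at least one) = 1 - P(none) = 1 - (1-p)^n
p = 5/100 = 0.05
1 - p = 0.95
(1 - p)^100 = 0.95^100 = 0.005921
P(at least one) = 1 - 0.005921 = 0.9941

0.9941


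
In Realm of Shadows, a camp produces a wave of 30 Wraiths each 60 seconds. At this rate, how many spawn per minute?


Spawns per minute = count * (60 / interval)
= 30 * (60 / 60)
= 30 * 1.0
= 30.0

30.0 per minute


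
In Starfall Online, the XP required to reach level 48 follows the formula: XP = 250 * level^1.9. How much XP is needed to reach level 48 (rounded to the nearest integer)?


XP = 250 * level^1.9
Substitute level = 48:
XP = 250 * 48^1.9
= 250 * 1564.43798
= 391109

391109 XP


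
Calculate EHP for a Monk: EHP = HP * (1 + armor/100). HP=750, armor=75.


EHP = 750 * (1 + 75/100)
= 750 * (1 + 0.75)
= 750 * 1.75
= 1312.5

1312.5 EHP


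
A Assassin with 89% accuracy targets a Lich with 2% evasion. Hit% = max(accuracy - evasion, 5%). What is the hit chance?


accuracy - evasion = 89 - 2 = 87
Apply floor: max(87, 5) = 87
Hit chance = 87%

87%


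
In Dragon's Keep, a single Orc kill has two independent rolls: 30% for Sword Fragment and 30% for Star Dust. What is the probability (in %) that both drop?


For independent events, P(both) = P(A) * P(B)
= 30% * 30%
= 900 / 100 %
= 9.0%

9.0%


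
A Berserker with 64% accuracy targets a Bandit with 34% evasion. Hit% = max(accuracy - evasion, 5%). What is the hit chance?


accuracy - evasion = 64 - 34 = 30
Apply floor: max(30, 5) = 30
Hit chance = 30%

30%


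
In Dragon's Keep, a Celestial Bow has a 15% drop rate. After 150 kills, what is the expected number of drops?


Expected drops = kills * (drop_rate / 100)
= 150 * (15 / 100)
= 150 * 0.15
= 22.5

22.5 drops


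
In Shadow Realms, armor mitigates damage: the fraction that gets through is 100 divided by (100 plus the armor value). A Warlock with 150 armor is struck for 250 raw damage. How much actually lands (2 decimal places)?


actual = 250 * 100 / (100 + 150)
= 250 * 100 / 250
= 25000 / 250
= 100.00

100.00 damage


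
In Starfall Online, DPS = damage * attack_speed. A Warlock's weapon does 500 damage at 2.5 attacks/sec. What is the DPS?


DPS = damage * attack_speed
= 500 * 2.5
= 1250.0

1250.0 DPS


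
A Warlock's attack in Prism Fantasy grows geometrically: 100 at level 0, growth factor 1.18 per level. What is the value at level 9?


value = base * growth^level
= 100 * 1.18^9
= 100 * 4.435454
= 443.55

443.55 attack


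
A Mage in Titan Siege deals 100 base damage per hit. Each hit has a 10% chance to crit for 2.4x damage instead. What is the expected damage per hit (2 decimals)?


E[dmg] = base * (1 + crit_chance * (crit_mult - 1))
cc as decimal = 10/100 = 0.1
cm - 1 = 2.4 - 1 = 1.4
Bonus factor = 0.1 * 1.4 = 0.14
Total multiplier = 1 + 0.14 = 1.14
Expected damage = 100 * 1.14 = 114.00

114.00 damage


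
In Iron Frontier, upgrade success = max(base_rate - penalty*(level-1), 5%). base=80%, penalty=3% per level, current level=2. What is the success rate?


raw_rate = 80 - 3 * (2 - 1)
= 80 - 3 * 1
= 80 - 3
= 77
Apply floor: max(77, 5) = 77%

77%


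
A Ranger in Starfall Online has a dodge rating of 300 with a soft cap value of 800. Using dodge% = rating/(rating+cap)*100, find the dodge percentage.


dodge% = 300 / (300 + 800) * 100
= 300 / 1100 * 100
= 0.272727 * 100
= 27.27%

27.27%


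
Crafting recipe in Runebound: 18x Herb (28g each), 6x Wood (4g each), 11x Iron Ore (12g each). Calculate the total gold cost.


Cost breakdown:
  Herb: 18 * 28 = 504
  Wood: 6 * 4 = 24
  Iron Ore: 11 * 12 = 132
Total = 504 + 24 + 132 = 660

660 gold


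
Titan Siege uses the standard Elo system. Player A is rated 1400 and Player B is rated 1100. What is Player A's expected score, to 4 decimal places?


Elo expected score: Ea = 1/(1 + 10^((Rb-Ra)/400))
Rb - Ra = 1100 - 1400 = -300
(Rb-Ra)/400 = -300/400 = -0.75
10^-0.75 = 0.177828
Ea = 1/(1 + 0.177828) = 1/1.177828 = 0.8490

0.8490


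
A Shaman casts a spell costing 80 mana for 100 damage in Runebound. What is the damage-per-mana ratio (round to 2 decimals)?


Efficiency = damage / mana
= 100 / 80
= 1.25

1.25 dmg/mana


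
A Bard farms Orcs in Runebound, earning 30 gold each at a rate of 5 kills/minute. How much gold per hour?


Gold per minute = 30 * 5 = 150
Gold per hour = 150 * 60 = 9000

9000 gold/hour


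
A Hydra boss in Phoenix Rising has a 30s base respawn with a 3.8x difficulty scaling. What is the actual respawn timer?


Respawn time = base * multiplier
= 30 * 3.8
= 114.0 seconds

114.0 seconds


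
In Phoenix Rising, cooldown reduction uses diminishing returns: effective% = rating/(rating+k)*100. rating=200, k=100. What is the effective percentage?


effective% = rating / (rating + k) * 100
= 200 / (200 + 100) * 100
= 200 / 300 * 100
= 0.666667 * 100
= 66.67%

66.67%


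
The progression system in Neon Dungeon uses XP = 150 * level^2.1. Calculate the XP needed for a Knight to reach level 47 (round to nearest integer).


XP = 150 * level^2.1
Substitute level = 47:
XP = 150 * 47^2.1
= 150 * 3246.426
= 486964

486964 XP


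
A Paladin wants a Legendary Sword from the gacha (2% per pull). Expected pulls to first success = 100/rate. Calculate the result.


Expected pulls for a geometric distribution = 1/p = 100 / rate%
= 100 / 2
= 50.0

50.0 pulls


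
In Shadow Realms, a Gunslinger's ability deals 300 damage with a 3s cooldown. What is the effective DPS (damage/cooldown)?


DPS = damage / cooldown
= 300 / 3
= 100.00

100.00 DPS


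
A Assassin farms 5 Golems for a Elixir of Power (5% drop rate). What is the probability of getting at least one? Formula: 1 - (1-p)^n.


P(at least one) = 1 - P(none) = 1 - (1-p)^n
p = 5/100 = 0.05
1 - p = 0.95
(1 - p)^5 = 0.95^5 = 0.773781
P(at least one) = 1 - 0.773781 = 0.2262

0.2262


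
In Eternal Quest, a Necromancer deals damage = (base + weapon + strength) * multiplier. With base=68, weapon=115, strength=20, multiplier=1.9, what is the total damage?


Sum base + weapon + str = 68 + 115 + 20 = 203
Multiply by 1.9:
203 * 1.9 = 385.7

385.7 damage


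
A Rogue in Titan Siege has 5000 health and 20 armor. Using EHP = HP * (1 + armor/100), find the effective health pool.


EHP = 5000 * (1 + 20/100)
= 5000 * (1 + 0.2)
= 5000 * 1.2
= 6000.0

6000.0 EHP


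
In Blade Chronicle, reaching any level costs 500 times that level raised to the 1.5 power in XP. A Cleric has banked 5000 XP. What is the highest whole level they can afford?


XP = 500 * level^1.5, so level = (XP / 500)^(1/1.5)
= (5000 / 500)^(1/1.5)
= 10.0^0.6667
= 4.6416
Floor: level = 4

level 4


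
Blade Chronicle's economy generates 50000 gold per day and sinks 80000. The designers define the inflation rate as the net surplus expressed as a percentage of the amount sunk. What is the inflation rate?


Net gold = 50000 - 80000 = -30000
Inflation rate = net / sunk * 100 = -30000 / 80000 * 100
= -0.375 * 100
= -37.50%

-37.50%


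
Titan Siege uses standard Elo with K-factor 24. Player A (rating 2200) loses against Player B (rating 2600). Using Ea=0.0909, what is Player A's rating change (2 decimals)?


Elo update: delta = K * (S - Ea), where S = 0 (loses)
S - Ea = 0 - 0.0909 = -0.0909
Rating change = 24 * -0.0909
= -2.18

-2.18 rating points


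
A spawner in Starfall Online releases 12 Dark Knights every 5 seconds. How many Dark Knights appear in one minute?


Spawns per minute = count * (60 / interval)
= 12 * (60 / 5)
= 12 * 12.0
= 144.0

144.0 per minute


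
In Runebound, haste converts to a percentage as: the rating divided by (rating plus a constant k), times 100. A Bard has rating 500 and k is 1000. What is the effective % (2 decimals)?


effective% = rating / (rating + k) * 100
= 500 / (500 + 1000) * 100
= 500 / 1500 * 100
= 0.333333 * 100
= 33.33%

33.33%


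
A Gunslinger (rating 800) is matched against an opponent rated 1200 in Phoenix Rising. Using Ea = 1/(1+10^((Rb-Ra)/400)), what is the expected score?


Elo expected score: Ea = 1/(1 + 10^((Rb-Ra)/400))
Rb - Ra = 1200 - 800 = 400
(Rb-Ra)/400 = 400/400 = 1.0
10^1.0 = 10.0
Ea = 1/(1 + 10.0) = 1/11.0 = 0.0909

0.0909


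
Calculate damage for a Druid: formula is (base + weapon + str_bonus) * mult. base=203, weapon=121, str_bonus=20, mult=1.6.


Sum base + weapon + str = 203 + 121 + 20 = 344
Multiply by 1.6:
344 * 1.6 = 550.4

550.4 damage


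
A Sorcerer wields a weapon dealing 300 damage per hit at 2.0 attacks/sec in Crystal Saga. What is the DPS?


DPS = damage * attack_speed
= 300 * 2.0
= 600.0

600.0 DPS


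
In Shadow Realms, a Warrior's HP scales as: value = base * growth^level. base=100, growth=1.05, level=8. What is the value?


value = base * growth^level
= 100 * 1.05^8
= 100 * 1.477455
= 147.75

147.75 HP


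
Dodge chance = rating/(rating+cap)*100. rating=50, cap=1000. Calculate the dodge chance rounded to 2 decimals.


dodge% = 50 / (50 + 1000) * 100
= 50 / 1050 * 100
= 0.047619 * 100
= 4.76%

4.76%


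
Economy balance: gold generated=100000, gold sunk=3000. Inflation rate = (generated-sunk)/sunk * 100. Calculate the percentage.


Net gold = 100000 - 3000 = 97000
Inflation rate = net / sunk * 100 = 97000 / 3000 * 100
= 32.333333 * 100
= 3233.33%

3233.33%


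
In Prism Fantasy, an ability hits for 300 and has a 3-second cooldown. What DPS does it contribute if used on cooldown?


DPS = damage / cooldown
= 300 / 3
= 100.00

100.00 DPS


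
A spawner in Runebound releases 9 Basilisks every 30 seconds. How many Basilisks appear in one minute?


Spawns per minute = count * (60 / interval)
= 9 * (60 / 30)
= 9 * 2.0
= 18.0

18.0 per minute


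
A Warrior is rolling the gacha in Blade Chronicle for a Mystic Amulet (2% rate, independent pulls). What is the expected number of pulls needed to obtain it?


Expected pulls for a geometric distribution = 1/p = 100 / rate%
= 100 / 2
= 50.0

50.0 pulls


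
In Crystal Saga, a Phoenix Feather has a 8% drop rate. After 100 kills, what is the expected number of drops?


Expected drops = kills * (drop_rate / 100)
= 100 * (8 / 100)
= 100 * 0.08
= 8.0

8.0 drops


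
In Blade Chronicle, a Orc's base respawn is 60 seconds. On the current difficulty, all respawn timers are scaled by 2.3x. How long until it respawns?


Respawn time = base * multiplier
= 60 * 2.3
= 138.0 seconds

138.0 seconds


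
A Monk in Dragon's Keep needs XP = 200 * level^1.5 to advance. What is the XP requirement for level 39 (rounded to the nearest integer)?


XP = 200 * level^1.5
Substitute level = 39:
XP = 200 * 39^1.5
= 200 * 243.5549
= 48711

48711 XP


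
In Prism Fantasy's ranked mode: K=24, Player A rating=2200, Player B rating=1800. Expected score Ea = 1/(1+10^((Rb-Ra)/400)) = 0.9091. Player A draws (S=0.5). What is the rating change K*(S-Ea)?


Elo update: delta = K * (S - Ea), where S = 0.5 (draws)
S - Ea = 0.5 - 0.9091 = -0.4091
Rating change = 24 * -0.4091
= -9.82

-9.82 rating points


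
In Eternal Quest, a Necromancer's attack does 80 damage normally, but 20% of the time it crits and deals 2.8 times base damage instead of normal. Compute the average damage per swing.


E[dmg] = base * (1 + crit_chance * (crit_mult - 1))
cc as decimal = 20/100 = 0.2
cm - 1 = 2.8 - 1 = 1.8
Bonus factor = 0.2 * 1.8 = 0.36
Total multiplier = 1 + 0.36 = 1.36
Expected damage = 80 * 1.36 = 108.80

108.80 damage


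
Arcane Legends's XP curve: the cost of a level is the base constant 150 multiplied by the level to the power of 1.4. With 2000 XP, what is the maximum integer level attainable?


XP = 150 * level^1.4, so level = (XP / 150)^(1/1.4)
= (2000 / 150)^(1/1.4)
= 13.3333^0.7143
= 6.361
Floor: level = 6

level 6


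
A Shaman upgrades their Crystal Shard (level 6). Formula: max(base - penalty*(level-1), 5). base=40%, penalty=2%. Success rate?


raw_rate = 40 - 2 * (6 - 1)
= 40 - 2 * 5
= 40 - 10
= 30
Apply floor: max(30, 5) = 30%

30%


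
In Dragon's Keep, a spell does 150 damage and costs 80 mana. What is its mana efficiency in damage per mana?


Efficiency = damage / mana
= 150 / 80
= 1.88

1.88 dmg/mana


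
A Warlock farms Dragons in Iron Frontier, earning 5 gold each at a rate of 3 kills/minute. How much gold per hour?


Gold per minute = 5 * 3 = 15
Gold per hour = 15 * 60 = 900

900 gold/hour


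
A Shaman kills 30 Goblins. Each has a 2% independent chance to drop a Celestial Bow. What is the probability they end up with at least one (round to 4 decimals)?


P(at least one) = 1 - P(none) = 1 - (1-p)^n
p = 2/100 = 0.02
1 - p = 0.98
(1 - p)^30 = 0.98^30 = 0.545484
P(at least one) = 1 - 0.545484 = 0.4545

0.4545


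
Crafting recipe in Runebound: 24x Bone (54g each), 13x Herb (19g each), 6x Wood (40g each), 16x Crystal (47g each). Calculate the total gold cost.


Cost breakdown:
  Bone: 24 * 54 = 1296
  Herb: 13 * 19 = 247
  Wood: 6 * 40 = 240
  Crystal: 16 * 47 = 752
Total = 1296 + 247 + 240 + 752 = 2535

2535 gold


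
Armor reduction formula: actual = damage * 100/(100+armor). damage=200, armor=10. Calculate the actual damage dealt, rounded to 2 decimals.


actual = 200 * 100 / (100 + 10)
= 200 * 100 / 110
= 20000 / 110
= 181.82

181.82 damage


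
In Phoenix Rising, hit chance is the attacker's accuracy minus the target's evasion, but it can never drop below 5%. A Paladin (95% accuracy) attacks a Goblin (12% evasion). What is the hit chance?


accuracy - evasion = 95 - 12 = 83
Apply floor: max(83, 5) = 83
Hit chance = 83%

83%


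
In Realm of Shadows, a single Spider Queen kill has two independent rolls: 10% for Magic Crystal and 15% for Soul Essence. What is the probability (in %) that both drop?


For independent events, P(both) = P(A) * P(B)
= 10% * 15%
= 150 / 100 %
= 1.5%

1.5%


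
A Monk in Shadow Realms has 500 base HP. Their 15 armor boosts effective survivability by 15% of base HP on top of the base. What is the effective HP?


EHP = 500 * (1 + 15/100)
= 500 * (1 + 0.15)
= 500 * 1.15
= 575.0

575.0 EHP


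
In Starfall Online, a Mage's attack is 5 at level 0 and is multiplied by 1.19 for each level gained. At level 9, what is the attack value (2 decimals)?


value = base * growth^level
= 5 * 1.19^9
= 5 * 4.785449
= 23.93

23.93 attack


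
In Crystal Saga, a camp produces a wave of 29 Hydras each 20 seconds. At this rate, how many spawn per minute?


Spawns per minute = count * (60 / interval)
= 29 * (60 / 20)
= 29 * 3.0
= 87.0

87.0 per minute


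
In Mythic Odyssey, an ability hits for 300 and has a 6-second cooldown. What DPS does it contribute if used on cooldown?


DPS = damage / cooldown
= 300 / 6
= 50.00

50.00 DPS


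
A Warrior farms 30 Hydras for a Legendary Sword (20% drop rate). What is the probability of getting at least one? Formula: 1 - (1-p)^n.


P(at least one) = 1 - P(none) = 1 - (1-p)^n
p = 20/100 = 0.2
1 - p = 0.8
(1 - p)^30 = 0.8^30 = 0.001238
P(at least one) = 1 - 0.001238 = 0.9988

0.9988


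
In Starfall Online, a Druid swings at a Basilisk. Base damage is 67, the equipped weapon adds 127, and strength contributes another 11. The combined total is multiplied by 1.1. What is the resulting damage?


Sum base + weapon + str = 67 + 127 + 11 = 205
Multiply by 1.1:
205 * 1.1 = 225.5

225.5 damage


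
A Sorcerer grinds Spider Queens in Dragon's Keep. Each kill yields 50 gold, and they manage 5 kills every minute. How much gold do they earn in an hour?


Gold per minute = 50 * 5 = 250
Gold per hour = 250 * 60 = 15000

15000 gold/hour


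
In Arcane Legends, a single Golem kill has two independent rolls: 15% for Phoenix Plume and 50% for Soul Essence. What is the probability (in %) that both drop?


For independent events, P(both) = P(A) * P(B)
= 15% * 50%
= 750 / 100 %
= 7.5%

7.5%


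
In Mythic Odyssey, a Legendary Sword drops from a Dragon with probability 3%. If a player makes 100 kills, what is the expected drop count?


Expected drops = kills * (drop_rate / 100)
= 100 * (3 / 100)
= 100 * 0.03
= 3.0

3.0 drops


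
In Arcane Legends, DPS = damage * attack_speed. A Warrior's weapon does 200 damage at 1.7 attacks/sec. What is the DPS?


DPS = damage * attack_speed
= 200 * 1.7
= 340.0

340.0 DPS


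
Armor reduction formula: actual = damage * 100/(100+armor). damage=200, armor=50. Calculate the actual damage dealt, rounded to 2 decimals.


actual = 200 * 100 / (100 + 50)
= 200 * 100 / 150
= 20000 / 150
= 133.33

133.33 damage


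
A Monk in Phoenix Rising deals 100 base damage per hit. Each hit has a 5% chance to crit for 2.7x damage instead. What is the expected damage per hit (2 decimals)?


E[dmg] = base * (1 + crit_chance * (crit_mult - 1))
cc as decimal = 5/100 = 0.05
cm - 1 = 2.7 - 1 = 1.7
Bonus factor = 0.05 * 1.7 = 0.085
Total multiplier = 1 + 0.085 = 1.085
Expected damage = 100 * 1.085 = 108.50

108.50 damage


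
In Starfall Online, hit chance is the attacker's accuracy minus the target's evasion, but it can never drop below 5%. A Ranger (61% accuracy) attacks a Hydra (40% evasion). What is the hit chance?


accuracy - evasion = 61 - 40 = 21
Apply floor: max(21, 5) = 21
Hit chance = 21%

21%


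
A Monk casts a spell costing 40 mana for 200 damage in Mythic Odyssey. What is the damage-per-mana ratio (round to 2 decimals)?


Efficiency = damage / mana
= 200 / 40
= 5.00

5.00 dmg/mana


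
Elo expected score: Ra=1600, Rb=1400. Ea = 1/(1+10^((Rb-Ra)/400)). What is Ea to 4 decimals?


Elo expected score: Ea = 1/(1 + 10^((Rb-Ra)/400))
Rb - Ra = 1400 - 1600 = -200
(Rb-Ra)/400 = -200/400 = -0.5
10^-0.5 = 0.316228
Ea = 1/(1 + 0.316228) = 1/1.316228 = 0.7597

0.7597


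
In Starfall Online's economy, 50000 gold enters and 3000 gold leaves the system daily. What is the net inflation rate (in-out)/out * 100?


Net gold = 50000 - 3000 = 47000
Inflation rate = net / sunk * 100 = 47000 / 3000 * 100
= 15.666667 * 100
= 1566.67%

1566.67%
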